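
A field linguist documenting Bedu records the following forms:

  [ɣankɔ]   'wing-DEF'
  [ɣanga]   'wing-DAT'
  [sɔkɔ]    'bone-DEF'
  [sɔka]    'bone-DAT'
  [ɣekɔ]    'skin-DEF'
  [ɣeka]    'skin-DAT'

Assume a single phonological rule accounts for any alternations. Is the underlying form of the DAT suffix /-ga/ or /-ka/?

/-ga/

The DAT morpheme has two allomorphs, [-ga] and [-ka].
The DEF suffix, which begins with [k], is invariant after every stem; so [k] is not altered by any rule here.
So the underlying form is /-ga/, and voiced stops become voiceless after a vowel.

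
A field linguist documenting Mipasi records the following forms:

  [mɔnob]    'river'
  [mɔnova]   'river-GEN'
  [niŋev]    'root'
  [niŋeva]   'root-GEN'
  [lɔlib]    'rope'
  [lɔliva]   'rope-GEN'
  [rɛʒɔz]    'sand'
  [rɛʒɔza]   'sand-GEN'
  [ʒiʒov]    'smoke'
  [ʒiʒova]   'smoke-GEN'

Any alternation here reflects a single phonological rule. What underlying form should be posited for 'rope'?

In [lɔlib] and [lɔliva] the final segment of 'rope' alternates: [b] ~ [v].
The stem 'smoke' ([ʒiʒov], [ʒiʒova]) shows [v] unchanged in both environments, so [v] cannot be basic with [b] derived in isolation.
Therefore /b/ is basic and [v] is derived by intervocalic spirantization (voiced stops become fricatives between vowels).
So 'rope' = /lɔlib/.

/lɔlib/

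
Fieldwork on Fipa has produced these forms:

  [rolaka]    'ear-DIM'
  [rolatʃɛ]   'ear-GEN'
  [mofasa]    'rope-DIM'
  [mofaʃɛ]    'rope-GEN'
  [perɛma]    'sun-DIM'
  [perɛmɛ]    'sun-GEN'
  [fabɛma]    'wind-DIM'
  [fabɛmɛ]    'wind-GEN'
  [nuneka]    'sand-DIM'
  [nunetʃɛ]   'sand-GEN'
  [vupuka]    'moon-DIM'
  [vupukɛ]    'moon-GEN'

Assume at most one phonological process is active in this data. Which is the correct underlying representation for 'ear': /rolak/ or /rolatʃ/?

The root 'ear' surfaces as [rolaka] and [rolatʃɛ], with a stem-final [k] ~ [tʃ] alternation.
If /k/ were underlying and a rule turned it into [tʃ] before the GEN suffix, 'moon' would also alternate; but it has [k] in both [vupuka] and [vupukɛ].
So /tʃ/ is underlying, and a rule of depalatalization — palato-alveolar /tʃ/ and /ʃ/ become [k] and [s] when no front vowel follows — gives [k].

/rolatʃ/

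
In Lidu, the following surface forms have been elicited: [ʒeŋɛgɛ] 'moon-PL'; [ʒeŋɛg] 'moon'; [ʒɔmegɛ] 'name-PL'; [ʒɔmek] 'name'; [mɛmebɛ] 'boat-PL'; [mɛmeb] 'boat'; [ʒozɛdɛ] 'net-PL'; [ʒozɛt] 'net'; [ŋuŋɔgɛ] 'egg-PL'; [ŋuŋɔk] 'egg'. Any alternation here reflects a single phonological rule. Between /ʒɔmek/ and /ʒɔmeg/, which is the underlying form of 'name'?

'name' shows [g] ~ [k] at the end of the stem ([ʒɔmegɛ] vs [ʒɔmek]).
But 'moon' keeps [g] in both environments ([ʒeŋɛgɛ], [ʒeŋɛg]), so there is no rule changing /g/ to [k] in isolation.
So /k/ is underlying, and a rule of intervocalic voicing — voiceless stops become voiced between vowels — gives [g].

/ʒɔmek/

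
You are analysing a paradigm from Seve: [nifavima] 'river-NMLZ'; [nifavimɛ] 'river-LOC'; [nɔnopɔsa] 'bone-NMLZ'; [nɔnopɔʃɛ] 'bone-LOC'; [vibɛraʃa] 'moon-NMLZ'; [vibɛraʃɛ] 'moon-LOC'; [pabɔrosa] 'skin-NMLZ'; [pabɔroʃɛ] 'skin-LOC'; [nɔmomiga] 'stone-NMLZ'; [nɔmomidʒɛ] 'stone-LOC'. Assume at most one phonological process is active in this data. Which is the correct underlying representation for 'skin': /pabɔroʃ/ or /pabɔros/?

The root 'skin' surfaces as [pabɔrosa] and [pabɔroʃɛ], with a stem-final [s] ~ [ʃ] alternation.
Compare 'moon', with invariant [ʃ] in [vibɛraʃa] and [vibɛraʃɛ]: an analysis with underlying /ʃ/ and a rule producing [s] before the NMLZ suffix would wrongly predict alternation here too.
The underlying segment must be /s/; /g/ and /s/ become palato-alveolar [dʒ] and [ʃ] before a front vowel, yielding [ʃ] there.

/pabɔros/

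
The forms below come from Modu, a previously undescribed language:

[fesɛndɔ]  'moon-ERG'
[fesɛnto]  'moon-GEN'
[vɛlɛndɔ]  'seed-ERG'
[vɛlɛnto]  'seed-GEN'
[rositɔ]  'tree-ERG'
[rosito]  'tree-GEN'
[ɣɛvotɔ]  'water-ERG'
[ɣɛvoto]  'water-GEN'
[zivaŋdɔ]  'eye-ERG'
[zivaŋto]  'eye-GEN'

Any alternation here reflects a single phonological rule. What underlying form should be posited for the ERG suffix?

/-dɔ/

The ERG morpheme has two allomorphs, [-dɔ] and [-tɔ].
By contrast the GEN suffix keeps its initial [t] throughout — that segment must be underlying.
The ERG suffix is therefore /-dɔ/ underlyingly, with post-vocalic devoicing: voiced stops become voiceless after a vowel.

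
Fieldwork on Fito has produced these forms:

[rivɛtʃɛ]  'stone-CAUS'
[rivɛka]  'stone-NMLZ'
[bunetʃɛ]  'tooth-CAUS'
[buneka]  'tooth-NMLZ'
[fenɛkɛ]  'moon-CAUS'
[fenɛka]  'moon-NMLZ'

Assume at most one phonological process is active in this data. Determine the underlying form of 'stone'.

'stone' shows [tʃ] ~ [k] at the end of the stem ([rivɛtʃɛ] vs [rivɛka]).
If /k/ were underlying and a rule turned it into [tʃ] before the CAUS suffix, 'moon' would also alternate; but it has [k] in both [fenɛkɛ] and [fenɛka].
Therefore /tʃ/ is basic and [k] is derived by depalatalization (palato-alveolar /tʃ/ becomes [k] when no front vowel follows).

/rivɛtʃ/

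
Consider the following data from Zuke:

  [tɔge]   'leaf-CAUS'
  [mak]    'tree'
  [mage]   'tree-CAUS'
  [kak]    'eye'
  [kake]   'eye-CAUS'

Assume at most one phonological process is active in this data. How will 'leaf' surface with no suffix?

[tɔk]

The root 'tree' surfaces as [mak] and [mage], with a stem-final [k] ~ [g] alternation.
But 'eye' keeps [k] in both environments ([kak], [kake]), so there is no rule changing /k/ to [g] before the CAUS suffix.
The underlying segment must be /g/; voiced obstruents become voiceless word-finally, yielding [k] there.
The one attested form of 'leaf', [tɔge], shows underlying /tɔg/. Applying the same rule word-finally gives [tɔk].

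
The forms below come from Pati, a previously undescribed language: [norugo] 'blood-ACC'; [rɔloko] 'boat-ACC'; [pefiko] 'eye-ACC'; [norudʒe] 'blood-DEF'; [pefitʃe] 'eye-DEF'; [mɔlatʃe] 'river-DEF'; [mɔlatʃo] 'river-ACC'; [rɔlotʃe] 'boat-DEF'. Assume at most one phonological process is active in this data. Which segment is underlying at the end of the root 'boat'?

In [rɔlotʃe] and [rɔloko] the final segment of 'boat' alternates: [tʃ] ~ [k].
The stem 'river' ([mɔlatʃe], [mɔlatʃo]) shows [tʃ] unchanged in both environments, so [tʃ] cannot be basic with [k] derived before the ACC suffix.
Therefore /k/ is basic and [tʃ] is derived by palatalization before a front vowel (/k/ and /g/ become palato-alveolar [tʃ] and [dʒ] before a front vowel).

/k/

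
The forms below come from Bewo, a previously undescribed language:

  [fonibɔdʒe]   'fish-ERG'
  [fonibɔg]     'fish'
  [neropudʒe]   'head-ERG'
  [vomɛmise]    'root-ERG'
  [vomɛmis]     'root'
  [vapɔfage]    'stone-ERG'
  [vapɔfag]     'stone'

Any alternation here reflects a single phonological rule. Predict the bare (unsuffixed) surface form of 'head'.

[neropug]

The stem for 'fish' ends in [dʒ] in [fonibɔdʒe] but [g] in [fonibɔg].
Compare 'stone', with invariant [g] in [vapɔfage] and [vapɔfag]: an analysis with underlying /g/ and a rule producing [dʒ] before the ERG suffix would wrongly predict alternation here too.
The alternation reflects depalatalization: palato-alveolar /dʒ/ becomes [g] when no front vowel follows. /dʒ/ is underlying.
From [neropudʒe] the stem 'head' is /neropudʒ/; when no front vowel follows this yields [neropug].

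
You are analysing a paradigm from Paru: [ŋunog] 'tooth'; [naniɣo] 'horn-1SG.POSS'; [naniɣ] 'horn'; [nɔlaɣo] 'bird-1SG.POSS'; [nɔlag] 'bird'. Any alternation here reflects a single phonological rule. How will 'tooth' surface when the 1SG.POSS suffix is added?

In [nɔlaɣo] and [nɔlag] the final segment of 'bird' alternates: [ɣ] ~ [g].
If /ɣ/ were underlying and a rule turned it into [g] in isolation, 'horn' would also alternate; but it has [ɣ] in both [naniɣo] and [naniɣ].
The underlying segment must be /g/; voiced stops become fricatives between vowels, yielding [ɣ] there.
From [ŋunog] the stem 'tooth' is /ŋunog/; between vowels this yields [ŋunoɣo].

[ŋunoɣo]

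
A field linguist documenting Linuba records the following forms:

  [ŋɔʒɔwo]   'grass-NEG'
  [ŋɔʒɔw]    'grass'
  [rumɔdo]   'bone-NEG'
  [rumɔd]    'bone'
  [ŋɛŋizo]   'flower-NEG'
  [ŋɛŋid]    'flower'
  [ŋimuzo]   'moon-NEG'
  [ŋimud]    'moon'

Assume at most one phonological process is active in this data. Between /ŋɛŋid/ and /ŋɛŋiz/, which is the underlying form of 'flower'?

/ŋɛŋiz/

'flower' shows [z] ~ [d] at the end of the stem ([ŋɛŋizo] vs [ŋɛŋid]).
Compare 'bone', with invariant [d] in [rumɔdo] and [rumɔd]: an analysis with underlying /d/ and a rule producing [z] before the NEG suffix would wrongly predict alternation here too.
The alternation reflects word-final hardening: voiced fricatives become stops word-finally. /z/ is underlying.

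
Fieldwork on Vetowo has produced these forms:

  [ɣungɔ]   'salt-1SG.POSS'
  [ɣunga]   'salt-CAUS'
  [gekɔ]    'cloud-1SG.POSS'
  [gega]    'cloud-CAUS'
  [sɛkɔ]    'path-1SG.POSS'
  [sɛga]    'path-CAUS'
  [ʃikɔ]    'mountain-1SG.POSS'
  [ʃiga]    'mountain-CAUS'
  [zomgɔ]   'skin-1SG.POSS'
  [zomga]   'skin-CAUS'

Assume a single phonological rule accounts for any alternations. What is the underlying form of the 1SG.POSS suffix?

/-kɔ/

The 1SG.POSS suffix surfaces as [-gɔ] and [-kɔ], depending on the final segment of the stem.
By contrast the CAUS suffix keeps its initial [g] throughout — that segment must be underlying.
The 1SG.POSS suffix is therefore /-kɔ/ underlyingly, with post-nasal voicing: voiceless stops become voiced after a nasal.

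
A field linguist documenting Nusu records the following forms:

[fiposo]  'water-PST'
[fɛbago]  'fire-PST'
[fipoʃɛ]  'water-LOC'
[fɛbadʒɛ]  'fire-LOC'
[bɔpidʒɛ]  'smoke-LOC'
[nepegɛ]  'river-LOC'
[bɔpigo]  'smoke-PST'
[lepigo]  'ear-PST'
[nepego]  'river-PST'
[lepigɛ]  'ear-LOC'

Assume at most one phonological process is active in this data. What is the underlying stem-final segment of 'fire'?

The root 'fire' surfaces as [fɛbadʒɛ] and [fɛbago], with a stem-final [dʒ] ~ [g] alternation.
If /g/ were underlying and a rule turned it into [dʒ] before the LOC suffix, 'ear' would also alternate; but it has [g] in both [lepigɛ] and [lepigo].
So /dʒ/ is underlying, and a rule of depalatalization — palato-alveolar /dʒ/ and /ʃ/ become [g] and [s] when no front vowel follows — gives [g].

/dʒ/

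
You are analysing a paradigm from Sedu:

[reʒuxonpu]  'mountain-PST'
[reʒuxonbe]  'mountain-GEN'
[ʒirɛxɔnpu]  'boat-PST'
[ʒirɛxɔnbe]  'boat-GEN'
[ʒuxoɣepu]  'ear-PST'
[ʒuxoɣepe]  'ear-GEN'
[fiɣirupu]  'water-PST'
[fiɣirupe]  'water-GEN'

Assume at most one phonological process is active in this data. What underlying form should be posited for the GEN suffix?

/-be/

The GEN morpheme has two allomorphs, [-be] and [-pe].
The PST suffix, which begins with [p], is invariant after every stem; so [p] is not altered by any rule here.
So the underlying form is /-be/, and voiced stops become voiceless after a vowel.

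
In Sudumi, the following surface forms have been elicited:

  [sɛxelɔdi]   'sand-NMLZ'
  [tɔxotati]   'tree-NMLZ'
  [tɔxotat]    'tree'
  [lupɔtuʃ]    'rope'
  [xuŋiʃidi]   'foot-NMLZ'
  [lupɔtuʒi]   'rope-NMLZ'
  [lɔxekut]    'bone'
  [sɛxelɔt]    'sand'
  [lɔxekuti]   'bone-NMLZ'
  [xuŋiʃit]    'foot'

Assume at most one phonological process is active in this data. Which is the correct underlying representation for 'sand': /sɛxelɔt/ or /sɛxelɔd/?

In [sɛxelɔt] and [sɛxelɔdi] the final segment of 'sand' alternates: [t] ~ [d].
The stem 'tree' ([tɔxotat], [tɔxotati]) shows [t] unchanged in both environments, so [t] cannot be basic with [d] derived before the NMLZ suffix.
The alternation reflects word-final obstruent devoicing: voiced obstruents become voiceless word-finally. /d/ is underlying.

/sɛxelɔd/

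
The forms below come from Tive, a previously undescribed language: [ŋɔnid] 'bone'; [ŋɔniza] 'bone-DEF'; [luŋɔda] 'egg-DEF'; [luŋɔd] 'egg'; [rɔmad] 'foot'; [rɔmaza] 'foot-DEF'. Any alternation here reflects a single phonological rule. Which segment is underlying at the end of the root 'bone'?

In [ŋɔniza] and [ŋɔnid] the final segment of 'bone' alternates: [z] ~ [d].
The stem 'egg' ([luŋɔda], [luŋɔd]) shows [d] unchanged in both environments, so [d] cannot be basic with [z] derived before the DEF suffix.
Therefore /z/ is basic and [d] is derived by word-final hardening (voiced fricatives become stops word-finally).

/z/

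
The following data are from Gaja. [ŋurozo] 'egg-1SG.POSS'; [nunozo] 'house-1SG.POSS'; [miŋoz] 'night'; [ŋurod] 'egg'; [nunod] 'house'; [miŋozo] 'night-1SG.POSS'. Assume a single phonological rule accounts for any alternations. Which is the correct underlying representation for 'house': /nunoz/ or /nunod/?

/nunod/

'house' shows [d] ~ [z] at the end of the stem ([nunod] vs [nunozo]).
The stem 'night' ([miŋoz], [miŋozo]) shows [z] unchanged in both environments, so [z] cannot be basic with [d] derived in isolation.
Therefore /d/ is basic and [z] is derived by intervocalic spirantization (voiced stops become fricatives between vowels).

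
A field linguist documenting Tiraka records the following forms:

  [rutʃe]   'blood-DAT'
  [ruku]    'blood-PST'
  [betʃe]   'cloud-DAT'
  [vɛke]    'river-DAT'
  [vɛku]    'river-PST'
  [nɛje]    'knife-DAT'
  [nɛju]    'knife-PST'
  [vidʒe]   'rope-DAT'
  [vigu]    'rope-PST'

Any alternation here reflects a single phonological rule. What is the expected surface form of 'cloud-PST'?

[beku]

The stem for 'blood' ends in [tʃ] in [rutʃe] but [k] in [ruku].
If /k/ were underlying and a rule turned it into [tʃ] before the DAT suffix, 'river' would also alternate; but it has [k] in both [vɛke] and [vɛku].
The alternation reflects depalatalization: palato-alveolar /tʃ/ and /dʒ/ become [k] and [g] when no front vowel follows. /tʃ/ is underlying.
From [betʃe] the stem 'cloud' is /betʃ/; when no front vowel follows this yields [beku].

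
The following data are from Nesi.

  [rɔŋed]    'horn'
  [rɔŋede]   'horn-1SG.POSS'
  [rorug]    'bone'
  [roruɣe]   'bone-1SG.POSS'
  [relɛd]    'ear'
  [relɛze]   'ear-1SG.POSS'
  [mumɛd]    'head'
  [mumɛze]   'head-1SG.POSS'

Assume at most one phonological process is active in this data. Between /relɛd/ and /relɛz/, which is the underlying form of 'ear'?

/relɛz/

'ear' shows [d] ~ [z] at the end of the stem ([relɛd] vs [relɛze]).
But 'horn' keeps [d] in both environments ([rɔŋed], [rɔŋede]), so there is no rule changing /d/ to [z] before the 1SG.POSS suffix.
So /z/ is underlying, and a rule of word-final hardening — voiced fricatives become stops word-finally — gives [d].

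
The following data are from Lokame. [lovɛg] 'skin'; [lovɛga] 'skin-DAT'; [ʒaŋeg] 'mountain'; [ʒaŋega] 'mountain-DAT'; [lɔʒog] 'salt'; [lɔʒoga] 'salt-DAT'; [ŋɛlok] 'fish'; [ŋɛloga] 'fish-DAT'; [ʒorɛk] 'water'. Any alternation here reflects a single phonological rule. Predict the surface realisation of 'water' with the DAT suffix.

The stem for 'fish' ends in [k] in [ŋɛlok] but [g] in [ŋɛloga].
But 'salt' keeps [g] in both environments ([lɔʒog], [lɔʒoga]), so there is no rule changing /g/ to [k] in isolation.
The underlying segment must be /k/; voiceless stops become voiced between vowels, yielding [g] there.
The one attested form of 'water', [ʒorɛk], shows underlying /ʒorɛk/. Applying the same rule between vowels gives [ʒorɛga].

[ʒorɛga]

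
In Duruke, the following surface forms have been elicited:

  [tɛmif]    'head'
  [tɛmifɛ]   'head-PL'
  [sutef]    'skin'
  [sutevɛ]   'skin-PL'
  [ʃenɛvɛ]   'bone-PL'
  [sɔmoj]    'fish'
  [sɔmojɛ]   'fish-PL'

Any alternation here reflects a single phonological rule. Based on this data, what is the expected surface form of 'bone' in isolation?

[ʃenɛf]

In [sutef] and [sutevɛ] the final segment of 'skin' alternates: [f] ~ [v].
Compare 'head', with invariant [f] in [tɛmif] and [tɛmifɛ]: an analysis with underlying /f/ and a rule producing [v] before the PL suffix would wrongly predict alternation here too.
So /v/ is underlying, and a rule of word-final obstruent devoicing — voiced obstruents become voiceless word-finally — gives [f].
From [ʃenɛvɛ] the stem 'bone' is /ʃenɛv/; word-finally this yields [ʃenɛf].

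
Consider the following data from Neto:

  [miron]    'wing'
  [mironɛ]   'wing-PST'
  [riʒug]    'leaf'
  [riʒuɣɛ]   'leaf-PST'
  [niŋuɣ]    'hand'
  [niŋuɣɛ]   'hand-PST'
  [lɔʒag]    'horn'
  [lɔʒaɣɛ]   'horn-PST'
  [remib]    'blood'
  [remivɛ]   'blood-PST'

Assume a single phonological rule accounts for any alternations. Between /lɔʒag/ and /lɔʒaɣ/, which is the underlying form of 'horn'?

In [lɔʒag] and [lɔʒaɣɛ] the final segment of 'horn' alternates: [g] ~ [ɣ].
But 'hand' keeps [ɣ] in both environments ([niŋuɣ], [niŋuɣɛ]), so there is no rule changing /ɣ/ to [g] in isolation.
Therefore /g/ is basic and [ɣ] is derived by intervocalic spirantization (voiced stops become fricatives between vowels).

/lɔʒag/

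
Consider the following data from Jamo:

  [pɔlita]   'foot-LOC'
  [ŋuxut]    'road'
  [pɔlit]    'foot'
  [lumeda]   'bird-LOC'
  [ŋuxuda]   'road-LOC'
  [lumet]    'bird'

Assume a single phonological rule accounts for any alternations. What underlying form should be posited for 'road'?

/ŋuxud/

The root 'road' surfaces as [ŋuxuda] and [ŋuxut], with a stem-final [d] ~ [t] alternation.
If /t/ were underlying and a rule turned it into [d] before the LOC suffix, 'foot' would also alternate; but it has [t] in both [pɔlita] and [pɔlit].
Therefore /d/ is basic and [t] is derived by word-final obstruent devoicing (voiced obstruents become voiceless word-finally).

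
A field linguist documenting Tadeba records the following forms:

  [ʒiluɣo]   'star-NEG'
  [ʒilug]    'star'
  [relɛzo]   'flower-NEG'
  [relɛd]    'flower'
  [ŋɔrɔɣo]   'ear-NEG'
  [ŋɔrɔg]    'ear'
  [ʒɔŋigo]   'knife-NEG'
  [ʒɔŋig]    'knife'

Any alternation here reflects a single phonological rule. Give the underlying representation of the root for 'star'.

In [ʒiluɣo] and [ʒilug] the final segment of 'star' alternates: [ɣ] ~ [g].
But 'knife' keeps [g] in both environments ([ʒɔŋigo], [ʒɔŋig]), so there is no rule changing /g/ to [ɣ] before the NEG suffix.
Therefore /ɣ/ is basic and [g] is derived by word-final hardening (voiced fricatives become stops word-finally).
The underlying form of 'star' is therefore /ʒiluɣ/.

/ʒiluɣ/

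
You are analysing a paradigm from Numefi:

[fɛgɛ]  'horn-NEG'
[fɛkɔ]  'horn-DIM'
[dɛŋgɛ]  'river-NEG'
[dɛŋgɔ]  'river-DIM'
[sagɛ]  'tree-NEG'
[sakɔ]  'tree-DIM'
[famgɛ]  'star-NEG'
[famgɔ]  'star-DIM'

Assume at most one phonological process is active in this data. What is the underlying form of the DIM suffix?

The DIM suffix surfaces as [-gɔ] and [-kɔ], depending on the final segment of the stem.
By contrast the NEG suffix keeps its initial [g] throughout — that segment must be underlying.
So the underlying form is /-kɔ/, and voiceless stops become voiced after a nasal.

/-kɔ/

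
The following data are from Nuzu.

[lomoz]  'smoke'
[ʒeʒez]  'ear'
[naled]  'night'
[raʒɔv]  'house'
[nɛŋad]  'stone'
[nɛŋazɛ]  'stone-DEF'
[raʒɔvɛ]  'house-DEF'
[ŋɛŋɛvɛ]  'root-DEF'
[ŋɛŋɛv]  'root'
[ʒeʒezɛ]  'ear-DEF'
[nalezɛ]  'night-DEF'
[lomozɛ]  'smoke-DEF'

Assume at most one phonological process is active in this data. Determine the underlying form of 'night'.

'night' shows [d] ~ [z] at the end of the stem ([naled] vs [nalezɛ]).
But 'smoke' keeps [z] in both environments ([lomoz], [lomozɛ]), so there is no rule changing /z/ to [d] in isolation.
Therefore /d/ is basic and [z] is derived by intervocalic spirantization (voiced stops become fricatives between vowels).
Hence 'night' is /naled/ underlyingly.

/naled/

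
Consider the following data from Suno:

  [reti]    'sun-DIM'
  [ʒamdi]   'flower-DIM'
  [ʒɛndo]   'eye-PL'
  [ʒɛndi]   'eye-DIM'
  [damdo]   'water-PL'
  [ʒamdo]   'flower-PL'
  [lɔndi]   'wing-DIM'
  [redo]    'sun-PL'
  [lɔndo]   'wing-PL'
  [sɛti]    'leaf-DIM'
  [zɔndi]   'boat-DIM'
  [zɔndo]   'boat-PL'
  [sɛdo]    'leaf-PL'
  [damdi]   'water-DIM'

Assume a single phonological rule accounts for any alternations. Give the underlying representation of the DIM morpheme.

/-ti/

The DIM suffix surfaces as [-di] and [-ti], depending on the final segment of the stem.
The PL suffix, which begins with [d], is invariant after every stem; so [d] is not altered by any rule here.
So the underlying form is /-ti/, and voiceless stops become voiced after a nasal.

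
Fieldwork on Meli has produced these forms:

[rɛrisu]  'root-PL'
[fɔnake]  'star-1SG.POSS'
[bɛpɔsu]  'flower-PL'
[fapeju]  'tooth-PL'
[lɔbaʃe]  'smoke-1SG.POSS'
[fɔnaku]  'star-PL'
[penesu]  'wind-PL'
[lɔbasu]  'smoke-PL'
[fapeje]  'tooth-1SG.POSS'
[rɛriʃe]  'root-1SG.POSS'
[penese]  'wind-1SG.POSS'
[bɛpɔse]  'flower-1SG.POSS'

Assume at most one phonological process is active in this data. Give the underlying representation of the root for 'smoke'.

/lɔbaʃ/

In [lɔbaʃe] and [lɔbasu] the final segment of 'smoke' alternates: [ʃ] ~ [s].
The stem 'wind' ([penese], [penesu]) shows [s] unchanged in both environments, so [s] cannot be basic with [ʃ] derived before the 1SG.POSS suffix.
The underlying segment must be /ʃ/; palato-alveolar /ʃ/ becomes [s] when no front vowel follows, yielding [s] there.
The underlying form of 'smoke' is therefore /lɔbaʃ/.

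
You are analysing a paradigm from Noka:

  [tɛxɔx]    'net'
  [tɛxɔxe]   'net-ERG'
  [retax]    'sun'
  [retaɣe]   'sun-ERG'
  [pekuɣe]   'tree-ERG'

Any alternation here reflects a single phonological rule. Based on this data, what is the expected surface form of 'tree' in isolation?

[pekux]

The root 'sun' surfaces as [retax] and [retaɣe], with a stem-final [x] ~ [ɣ] alternation.
But 'net' keeps [x] in both environments ([tɛxɔx], [tɛxɔxe]), so there is no rule changing /x/ to [ɣ] before the ERG suffix.
The underlying segment must be /ɣ/; voiced obstruents become voiceless word-finally, yielding [x] there.
The one attested form of 'tree', [pekuɣe], shows underlying /pekuɣ/. Applying the same rule word-finally gives [pekux].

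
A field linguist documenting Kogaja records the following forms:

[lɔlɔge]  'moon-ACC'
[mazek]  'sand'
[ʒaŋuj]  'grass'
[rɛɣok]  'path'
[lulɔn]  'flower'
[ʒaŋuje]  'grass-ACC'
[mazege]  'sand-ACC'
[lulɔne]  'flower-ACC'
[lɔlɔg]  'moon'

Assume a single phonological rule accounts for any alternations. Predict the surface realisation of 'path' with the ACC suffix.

The stem for 'sand' ends in [k] in [mazek] but [g] in [mazege].
If /g/ were underlying and a rule turned it into [k] in isolation, 'moon' would also alternate; but it has [g] in both [lɔlɔg] and [lɔlɔge].
The underlying segment must be /k/; voiceless stops become voiced between vowels, yielding [g] there.
The one attested form of 'path', [rɛɣok], shows underlying /rɛɣok/. Applying the same rule between vowels gives [rɛɣoge].

[rɛɣoge]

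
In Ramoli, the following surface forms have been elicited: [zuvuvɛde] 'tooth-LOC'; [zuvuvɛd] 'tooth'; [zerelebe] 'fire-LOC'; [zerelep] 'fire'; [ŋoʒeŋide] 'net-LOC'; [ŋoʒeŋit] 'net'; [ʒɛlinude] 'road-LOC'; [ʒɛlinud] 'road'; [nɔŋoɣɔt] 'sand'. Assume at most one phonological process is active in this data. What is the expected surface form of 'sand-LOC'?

The root 'net' surfaces as [ŋoʒeŋide] and [ŋoʒeŋit], with a stem-final [d] ~ [t] alternation.
The stem 'tooth' ([zuvuvɛde], [zuvuvɛd]) shows [d] unchanged in both environments, so [d] cannot be basic with [t] derived in isolation.
The alternation reflects intervocalic voicing: voiceless stops become voiced between vowels. /t/ is underlying.
The one attested form of 'sand', [nɔŋoɣɔt], shows underlying /nɔŋoɣɔt/. Applying the same rule between vowels gives [nɔŋoɣɔde].

[nɔŋoɣɔde]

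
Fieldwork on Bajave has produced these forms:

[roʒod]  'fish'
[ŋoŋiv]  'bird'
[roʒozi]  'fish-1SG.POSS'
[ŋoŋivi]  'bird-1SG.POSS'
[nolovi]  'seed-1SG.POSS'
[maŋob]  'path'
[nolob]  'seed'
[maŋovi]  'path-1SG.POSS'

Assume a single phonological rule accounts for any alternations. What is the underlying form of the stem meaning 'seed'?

/nolob/

In [nolob] and [nolovi] the final segment of 'seed' alternates: [b] ~ [v].
If /v/ were underlying and a rule turned it into [b] in isolation, 'bird' would also alternate; but it has [v] in both [ŋoŋiv] and [ŋoŋivi].
The alternation reflects intervocalic spirantization: voiced stops become fricatives between vowels. /b/ is underlying.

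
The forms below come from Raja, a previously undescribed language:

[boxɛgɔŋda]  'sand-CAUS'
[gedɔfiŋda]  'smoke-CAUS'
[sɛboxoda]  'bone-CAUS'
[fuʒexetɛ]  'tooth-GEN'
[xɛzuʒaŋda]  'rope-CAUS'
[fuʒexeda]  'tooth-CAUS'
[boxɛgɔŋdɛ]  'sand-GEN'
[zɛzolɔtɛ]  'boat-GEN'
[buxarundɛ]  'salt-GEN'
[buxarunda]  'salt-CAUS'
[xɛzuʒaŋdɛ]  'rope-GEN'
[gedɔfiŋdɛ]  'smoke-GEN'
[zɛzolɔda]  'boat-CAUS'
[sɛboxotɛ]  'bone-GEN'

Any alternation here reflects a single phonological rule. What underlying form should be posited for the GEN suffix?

The GEN morpheme has two allomorphs, [-dɛ] and [-tɛ].
By contrast the CAUS suffix keeps its initial [d] throughout — that segment must be underlying.
So the underlying form is /-tɛ/, and voiceless stops become voiced after a nasal.

/-tɛ/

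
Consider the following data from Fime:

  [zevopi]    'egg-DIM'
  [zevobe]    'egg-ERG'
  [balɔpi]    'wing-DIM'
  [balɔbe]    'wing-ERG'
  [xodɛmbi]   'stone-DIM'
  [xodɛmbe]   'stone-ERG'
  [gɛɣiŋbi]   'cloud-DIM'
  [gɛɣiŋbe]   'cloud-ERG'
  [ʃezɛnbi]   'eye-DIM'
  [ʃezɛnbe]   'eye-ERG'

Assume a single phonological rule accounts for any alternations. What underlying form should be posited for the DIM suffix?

/-pi/

The DIM morpheme has two allomorphs, [-bi] and [-pi].
The ERG suffix, which begins with [b], is invariant after every stem; so [b] is not altered by any rule here.
So the underlying form is /-pi/, and voiceless stops become voiced after a nasal.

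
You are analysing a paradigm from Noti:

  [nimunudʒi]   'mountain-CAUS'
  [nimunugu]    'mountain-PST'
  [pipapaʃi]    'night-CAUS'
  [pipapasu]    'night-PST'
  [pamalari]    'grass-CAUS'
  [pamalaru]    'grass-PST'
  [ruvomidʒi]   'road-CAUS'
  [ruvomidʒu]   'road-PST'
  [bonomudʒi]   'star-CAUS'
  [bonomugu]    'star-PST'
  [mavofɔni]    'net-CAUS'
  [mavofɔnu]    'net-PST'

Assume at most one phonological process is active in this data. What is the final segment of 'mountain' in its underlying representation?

/g/

The root 'mountain' surfaces as [nimunudʒi] and [nimunugu], with a stem-final [dʒ] ~ [g] alternation.
The stem 'road' ([ruvomidʒi], [ruvomidʒu]) shows [dʒ] unchanged in both environments, so [dʒ] cannot be basic with [g] derived before the PST suffix.
The alternation reflects palatalization before a front vowel: /g/ and /s/ become palato-alveolar [dʒ] and [ʃ] before a front vowel. /g/ is underlying.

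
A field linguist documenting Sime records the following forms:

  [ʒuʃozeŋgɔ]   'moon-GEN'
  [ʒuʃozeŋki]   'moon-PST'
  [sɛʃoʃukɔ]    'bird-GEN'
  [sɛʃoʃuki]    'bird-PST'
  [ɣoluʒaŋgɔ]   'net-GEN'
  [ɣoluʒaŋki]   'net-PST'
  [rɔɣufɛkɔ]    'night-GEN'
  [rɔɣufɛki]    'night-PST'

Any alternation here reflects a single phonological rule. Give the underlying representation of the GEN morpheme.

/-gɔ/

The GEN suffix surfaces as [-gɔ] and [-kɔ], depending on the final segment of the stem.
The PST suffix, which begins with [k], is invariant after every stem; so [k] is not altered by any rule here.
The GEN suffix is therefore /-gɔ/ underlyingly, with post-vocalic devoicing: voiced stops become voiceless after a vowel.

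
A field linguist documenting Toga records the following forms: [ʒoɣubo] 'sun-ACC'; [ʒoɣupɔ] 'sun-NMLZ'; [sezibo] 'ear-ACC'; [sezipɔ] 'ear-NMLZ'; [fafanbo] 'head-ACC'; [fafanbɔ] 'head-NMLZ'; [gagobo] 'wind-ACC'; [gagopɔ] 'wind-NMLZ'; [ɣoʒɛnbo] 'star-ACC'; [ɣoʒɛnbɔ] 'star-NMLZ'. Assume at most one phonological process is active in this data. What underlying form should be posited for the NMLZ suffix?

The NMLZ morpheme has two allomorphs, [-bɔ] and [-pɔ].
The ACC suffix, which begins with [b], is invariant after every stem; so [b] is not altered by any rule here.
The NMLZ suffix is therefore /-pɔ/ underlyingly, with post-nasal voicing: voiceless stops become voiced after a nasal.

/-pɔ/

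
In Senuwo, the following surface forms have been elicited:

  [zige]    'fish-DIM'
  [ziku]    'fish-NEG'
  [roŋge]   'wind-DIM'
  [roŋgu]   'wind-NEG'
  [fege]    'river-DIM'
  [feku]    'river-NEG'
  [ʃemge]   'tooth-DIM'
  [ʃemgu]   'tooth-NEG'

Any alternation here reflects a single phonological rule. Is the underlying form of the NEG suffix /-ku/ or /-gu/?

/-ku/

The NEG morpheme has two allomorphs, [-gu] and [-ku].
By contrast the DIM suffix keeps its initial [g] throughout — that segment must be underlying.
So the underlying form is /-ku/, and voiceless stops become voiced after a nasal.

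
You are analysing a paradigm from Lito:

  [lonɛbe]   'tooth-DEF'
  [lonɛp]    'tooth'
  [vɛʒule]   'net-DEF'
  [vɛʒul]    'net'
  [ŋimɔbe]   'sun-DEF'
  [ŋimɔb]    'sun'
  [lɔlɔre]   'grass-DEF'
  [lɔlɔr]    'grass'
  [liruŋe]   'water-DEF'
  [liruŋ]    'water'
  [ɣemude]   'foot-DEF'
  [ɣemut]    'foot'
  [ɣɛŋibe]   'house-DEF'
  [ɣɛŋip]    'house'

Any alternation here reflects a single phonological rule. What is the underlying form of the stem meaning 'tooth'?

/lonɛp/

'tooth' shows [b] ~ [p] at the end of the stem ([lonɛbe] vs [lonɛp]).
The stem 'sun' ([ŋimɔbe], [ŋimɔb]) shows [b] unchanged in both environments, so [b] cannot be basic with [p] derived in isolation.
The alternation reflects intervocalic voicing: voiceless stops become voiced between vowels. /p/ is underlying.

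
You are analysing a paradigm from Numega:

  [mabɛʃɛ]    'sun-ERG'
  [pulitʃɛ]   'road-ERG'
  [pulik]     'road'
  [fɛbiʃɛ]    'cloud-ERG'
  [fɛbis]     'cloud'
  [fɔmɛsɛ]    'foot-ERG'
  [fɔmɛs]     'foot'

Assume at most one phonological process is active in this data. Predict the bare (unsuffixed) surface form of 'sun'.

[mabɛs]

The stem for 'cloud' ends in [ʃ] in [fɛbiʃɛ] but [s] in [fɛbis].
Compare 'foot', with invariant [s] in [fɔmɛsɛ] and [fɔmɛs]: an analysis with underlying /s/ and a rule producing [ʃ] before the ERG suffix would wrongly predict alternation here too.
Therefore /ʃ/ is basic and [s] is derived by depalatalization (palato-alveolar /tʃ/ and /ʃ/ become [k] and [s] when no front vowel follows).
From [mabɛʃɛ] the stem 'sun' is /mabɛʃ/; when no front vowel follows this yields [mabɛs].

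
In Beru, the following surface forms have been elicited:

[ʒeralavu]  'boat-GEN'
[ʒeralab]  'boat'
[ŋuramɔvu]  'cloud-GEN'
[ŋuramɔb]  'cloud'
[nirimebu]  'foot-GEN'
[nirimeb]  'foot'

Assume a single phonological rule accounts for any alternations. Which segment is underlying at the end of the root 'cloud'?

/v/

In [ŋuramɔvu] and [ŋuramɔb] the final segment of 'cloud' alternates: [v] ~ [b].
The stem 'foot' ([nirimebu], [nirimeb]) shows [b] unchanged in both environments, so [b] cannot be basic with [v] derived before the GEN suffix.
So /v/ is underlying, and a rule of word-final hardening — voiced fricatives become stops word-finally — gives [b].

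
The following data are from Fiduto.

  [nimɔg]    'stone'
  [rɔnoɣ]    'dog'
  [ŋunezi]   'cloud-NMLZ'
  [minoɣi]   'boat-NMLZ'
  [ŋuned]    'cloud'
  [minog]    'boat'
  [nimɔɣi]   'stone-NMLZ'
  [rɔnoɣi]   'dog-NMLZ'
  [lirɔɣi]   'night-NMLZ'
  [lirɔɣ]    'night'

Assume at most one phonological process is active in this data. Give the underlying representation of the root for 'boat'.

In [minog] and [minoɣi] the final segment of 'boat' alternates: [g] ~ [ɣ].
The stem 'dog' ([rɔnoɣ], [rɔnoɣi]) shows [ɣ] unchanged in both environments, so [ɣ] cannot be basic with [g] derived in isolation.
The underlying segment must be /g/; voiced stops become fricatives between vowels, yielding [ɣ] there.
The underlying form of 'boat' is therefore /minog/.

/minog/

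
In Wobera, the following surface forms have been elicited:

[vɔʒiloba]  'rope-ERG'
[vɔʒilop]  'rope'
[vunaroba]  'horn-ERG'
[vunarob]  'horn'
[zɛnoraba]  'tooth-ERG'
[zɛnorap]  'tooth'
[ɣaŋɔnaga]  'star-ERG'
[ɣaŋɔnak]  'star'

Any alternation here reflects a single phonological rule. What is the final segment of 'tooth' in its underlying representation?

/p/

In [zɛnoraba] and [zɛnorap] the final segment of 'tooth' alternates: [b] ~ [p].
If /b/ were underlying and a rule turned it into [p] in isolation, 'horn' would also alternate; but it has [b] in both [vunaroba] and [vunarob].
So /p/ is underlying, and a rule of intervocalic voicing — voiceless stops become voiced between vowels — gives [b].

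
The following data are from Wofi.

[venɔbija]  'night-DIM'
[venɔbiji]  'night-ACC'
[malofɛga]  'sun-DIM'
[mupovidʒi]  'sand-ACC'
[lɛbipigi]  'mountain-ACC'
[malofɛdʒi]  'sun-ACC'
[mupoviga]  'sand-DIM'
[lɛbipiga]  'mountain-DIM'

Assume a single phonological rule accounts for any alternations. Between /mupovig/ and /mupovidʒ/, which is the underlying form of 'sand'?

The stem for 'sand' ends in [dʒ] in [mupovidʒi] but [g] in [mupoviga].
If /g/ were underlying and a rule turned it into [dʒ] before the ACC suffix, 'mountain' would also alternate; but it has [g] in both [lɛbipigi] and [lɛbipiga].
So /dʒ/ is underlying, and a rule of depalatalization — palato-alveolar /dʒ/ becomes [g] when no front vowel follows — gives [g].

/mupovidʒ/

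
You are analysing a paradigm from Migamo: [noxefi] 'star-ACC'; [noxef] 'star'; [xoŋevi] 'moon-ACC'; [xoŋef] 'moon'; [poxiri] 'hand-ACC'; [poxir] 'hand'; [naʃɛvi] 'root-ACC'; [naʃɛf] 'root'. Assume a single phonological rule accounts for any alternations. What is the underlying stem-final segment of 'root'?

In [naʃɛvi] and [naʃɛf] the final segment of 'root' alternates: [v] ~ [f].
But 'star' keeps [f] in both environments ([noxefi], [noxef]), so there is no rule changing /f/ to [v] before the ACC suffix.
The underlying segment must be /v/; voiced obstruents become voiceless word-finally, yielding [f] there.

/v/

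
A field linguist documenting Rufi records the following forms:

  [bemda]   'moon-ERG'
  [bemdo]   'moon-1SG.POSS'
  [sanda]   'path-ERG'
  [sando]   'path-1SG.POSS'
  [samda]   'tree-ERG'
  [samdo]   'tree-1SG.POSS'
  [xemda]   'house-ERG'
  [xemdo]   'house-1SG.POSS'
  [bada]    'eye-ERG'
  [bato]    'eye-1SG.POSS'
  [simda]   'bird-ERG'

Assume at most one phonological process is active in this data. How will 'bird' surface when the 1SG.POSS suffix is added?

[simdo]

The 1SG.POSS suffix surfaces as [-do] and [-to], depending on the final segment of the stem.
By contrast the ERG suffix keeps its initial [d] throughout — that segment must be underlying.
So the underlying form is /-to/, and voiceless stops become voiced after a nasal.
After 'bird', which ends in a nasal, the suffix surfaces as [-do], giving [simdo].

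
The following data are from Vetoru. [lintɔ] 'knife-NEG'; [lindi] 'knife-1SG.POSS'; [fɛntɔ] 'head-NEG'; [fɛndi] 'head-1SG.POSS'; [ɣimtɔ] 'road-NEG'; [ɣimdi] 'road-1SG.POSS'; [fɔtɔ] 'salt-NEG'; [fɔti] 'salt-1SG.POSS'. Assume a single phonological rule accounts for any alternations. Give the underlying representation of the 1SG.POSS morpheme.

/-di/

The 1SG.POSS morpheme has two allomorphs, [-di] and [-ti].
By contrast the NEG suffix keeps its initial [t] throughout — that segment must be underlying.
So the underlying form is /-di/, and voiced stops become voiceless after a vowel.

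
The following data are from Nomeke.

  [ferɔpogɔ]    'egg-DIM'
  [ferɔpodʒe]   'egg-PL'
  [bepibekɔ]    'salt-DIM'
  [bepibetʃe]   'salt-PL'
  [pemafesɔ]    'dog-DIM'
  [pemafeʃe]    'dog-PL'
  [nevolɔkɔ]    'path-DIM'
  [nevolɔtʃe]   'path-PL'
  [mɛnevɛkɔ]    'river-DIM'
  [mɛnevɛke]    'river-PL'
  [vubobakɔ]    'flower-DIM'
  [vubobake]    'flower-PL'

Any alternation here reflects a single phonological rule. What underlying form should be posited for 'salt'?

/bepibetʃ/

The stem for 'salt' ends in [k] in [bepibekɔ] but [tʃ] in [bepibetʃe].
The stem 'flower' ([vubobakɔ], [vubobake]) shows [k] unchanged in both environments, so [k] cannot be basic with [tʃ] derived before the PL suffix.
Therefore /tʃ/ is basic and [k] is derived by depalatalization (palato-alveolar /tʃ/, /dʒ/ and /ʃ/ become [k], [g] and [s] when no front vowel follows).
The underlying form of 'salt' is therefore /bepibetʃ/.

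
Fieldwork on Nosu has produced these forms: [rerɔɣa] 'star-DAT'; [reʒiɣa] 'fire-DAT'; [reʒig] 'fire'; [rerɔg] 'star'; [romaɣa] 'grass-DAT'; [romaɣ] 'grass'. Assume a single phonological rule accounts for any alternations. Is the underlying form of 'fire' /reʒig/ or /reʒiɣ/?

/reʒig/

The stem for 'fire' ends in [g] in [reʒig] but [ɣ] in [reʒiɣa].
But 'grass' keeps [ɣ] in both environments ([romaɣ], [romaɣa]), so there is no rule changing /ɣ/ to [g] in isolation.
So /g/ is underlying, and a rule of intervocalic spirantization — voiced stops become fricatives between vowels — gives [ɣ].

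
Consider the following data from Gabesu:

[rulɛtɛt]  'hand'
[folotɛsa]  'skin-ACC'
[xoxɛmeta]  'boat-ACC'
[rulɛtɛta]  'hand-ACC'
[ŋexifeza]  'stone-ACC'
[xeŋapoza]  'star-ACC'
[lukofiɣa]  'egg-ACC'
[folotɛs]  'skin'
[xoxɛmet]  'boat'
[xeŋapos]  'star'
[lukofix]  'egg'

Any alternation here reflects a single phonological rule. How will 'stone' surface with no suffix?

[ŋexifes]

'star' shows [s] ~ [z] at the end of the stem ([xeŋapos] vs [xeŋapoza]).
If /s/ were underlying and a rule turned it into [z] before the ACC suffix, 'skin' would also alternate; but it has [s] in both [folotɛs] and [folotɛsa].
So /z/ is underlying, and a rule of word-final obstruent devoicing — voiced obstruents become voiceless word-finally — gives [s].
The one attested form of 'stone', [ŋexifeza], shows underlying /ŋexifez/. Applying the same rule word-finally gives [ŋexifes].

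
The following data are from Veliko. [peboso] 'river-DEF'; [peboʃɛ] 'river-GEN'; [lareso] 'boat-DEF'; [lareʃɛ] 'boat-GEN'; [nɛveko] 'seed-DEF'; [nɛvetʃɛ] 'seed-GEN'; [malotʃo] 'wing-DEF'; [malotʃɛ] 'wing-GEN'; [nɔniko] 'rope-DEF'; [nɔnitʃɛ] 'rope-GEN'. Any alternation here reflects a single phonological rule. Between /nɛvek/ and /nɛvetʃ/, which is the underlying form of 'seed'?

/nɛvek/

In [nɛveko] and [nɛvetʃɛ] the final segment of 'seed' alternates: [k] ~ [tʃ].
But 'wing' keeps [tʃ] in both environments ([malotʃo], [malotʃɛ]), so there is no rule changing /tʃ/ to [k] before the DEF suffix.
The alternation reflects palatalization before a front vowel: /k/ and /s/ become palato-alveolar [tʃ] and [ʃ] before a front vowel. /k/ is underlying.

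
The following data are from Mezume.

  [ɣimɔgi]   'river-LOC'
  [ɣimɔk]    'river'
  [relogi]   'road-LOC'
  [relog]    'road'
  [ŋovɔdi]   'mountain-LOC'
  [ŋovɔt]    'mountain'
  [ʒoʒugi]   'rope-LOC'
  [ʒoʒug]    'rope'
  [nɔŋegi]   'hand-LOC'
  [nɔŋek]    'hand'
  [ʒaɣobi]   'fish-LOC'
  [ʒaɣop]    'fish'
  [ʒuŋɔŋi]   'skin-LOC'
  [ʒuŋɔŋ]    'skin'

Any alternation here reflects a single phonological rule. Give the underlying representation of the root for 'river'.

The root 'river' surfaces as [ɣimɔgi] and [ɣimɔk], with a stem-final [g] ~ [k] alternation.
Compare 'rope', with invariant [g] in [ʒoʒugi] and [ʒoʒug]: an analysis with underlying /g/ and a rule producing [k] in isolation would wrongly predict alternation here too.
So /k/ is underlying, and a rule of intervocalic voicing — voiceless stops become voiced between vowels — gives [g].
So 'river' = /ɣimɔk/.

/ɣimɔk/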